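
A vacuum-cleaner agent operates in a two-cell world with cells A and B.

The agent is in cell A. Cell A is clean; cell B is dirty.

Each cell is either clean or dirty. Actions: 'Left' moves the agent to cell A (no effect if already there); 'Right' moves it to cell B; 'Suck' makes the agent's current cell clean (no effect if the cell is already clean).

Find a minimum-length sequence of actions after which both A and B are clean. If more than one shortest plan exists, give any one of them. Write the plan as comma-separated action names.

Right, Suck

t=1 Right ⇒ (B; A:clean, B:dirty)
t=2 Suck ⇒ (B; A:clean, B:clean)
min 2: go B then Suck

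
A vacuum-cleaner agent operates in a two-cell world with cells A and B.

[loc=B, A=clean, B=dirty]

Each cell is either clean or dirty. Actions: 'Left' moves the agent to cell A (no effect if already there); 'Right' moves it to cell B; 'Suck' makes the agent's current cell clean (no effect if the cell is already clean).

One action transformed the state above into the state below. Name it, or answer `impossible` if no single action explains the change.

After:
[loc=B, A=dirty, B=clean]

try  Left: <A|clean|dirty>
try Right: <B|clean|dirty>
try  Suck: <B|clean|clean>
no single action produces the after-state

impossible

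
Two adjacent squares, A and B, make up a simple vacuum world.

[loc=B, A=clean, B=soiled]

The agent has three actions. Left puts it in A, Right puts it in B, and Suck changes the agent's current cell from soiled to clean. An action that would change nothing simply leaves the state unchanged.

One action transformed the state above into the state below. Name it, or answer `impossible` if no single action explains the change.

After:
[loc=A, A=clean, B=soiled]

Left

try  Left: in A — A clean, B soiled  ← match
try Right: in B — A clean, B soiled
try  Suck: in B — A clean, B clean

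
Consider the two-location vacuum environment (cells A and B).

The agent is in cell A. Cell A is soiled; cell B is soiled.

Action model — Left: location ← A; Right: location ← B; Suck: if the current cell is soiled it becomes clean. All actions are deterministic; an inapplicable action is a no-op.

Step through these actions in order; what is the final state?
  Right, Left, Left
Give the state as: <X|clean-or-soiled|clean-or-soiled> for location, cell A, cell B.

1. Right → <B|soiled|soiled>
2. Left → <A|soiled|soiled>
3. Left → <A|soiled|soiled>

<A|soiled|soiled>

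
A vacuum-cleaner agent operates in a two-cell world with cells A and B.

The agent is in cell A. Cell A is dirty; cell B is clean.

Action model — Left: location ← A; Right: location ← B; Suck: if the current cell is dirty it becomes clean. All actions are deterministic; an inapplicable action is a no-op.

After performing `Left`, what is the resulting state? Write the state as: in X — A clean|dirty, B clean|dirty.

in A — A dirty, B clean

start: in A — A dirty, B clean
t=1 Left ⇒ in A — A dirty, B clean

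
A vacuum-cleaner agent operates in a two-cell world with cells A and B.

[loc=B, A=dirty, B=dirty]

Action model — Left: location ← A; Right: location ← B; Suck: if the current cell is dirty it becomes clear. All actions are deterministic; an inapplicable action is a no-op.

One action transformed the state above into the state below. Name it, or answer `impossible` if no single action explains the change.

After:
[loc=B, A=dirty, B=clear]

Suck

try  Left: loc=A A=dirty B=dirty
try Right: loc=B A=dirty B=dirty
try  Suck: loc=B A=dirty B=clear  ← match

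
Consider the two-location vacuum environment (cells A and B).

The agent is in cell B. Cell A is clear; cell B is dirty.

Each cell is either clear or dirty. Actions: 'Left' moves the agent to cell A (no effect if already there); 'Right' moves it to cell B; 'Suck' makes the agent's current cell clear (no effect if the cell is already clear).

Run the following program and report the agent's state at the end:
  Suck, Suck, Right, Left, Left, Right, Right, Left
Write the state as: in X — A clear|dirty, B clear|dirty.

in A — A clear, B clear

1. Suck → in B — A clear, B clear
2. Suck → in B — A clear, B clear
3. Right → in B — A clear, B clear
4. Left → in A — A clear, B clear
5. Left → in A — A clear, B clear
6. Right → in B — A clear, B clear
7. Right → in B — A clear, B clear
8. Left → in A — A clear, B clear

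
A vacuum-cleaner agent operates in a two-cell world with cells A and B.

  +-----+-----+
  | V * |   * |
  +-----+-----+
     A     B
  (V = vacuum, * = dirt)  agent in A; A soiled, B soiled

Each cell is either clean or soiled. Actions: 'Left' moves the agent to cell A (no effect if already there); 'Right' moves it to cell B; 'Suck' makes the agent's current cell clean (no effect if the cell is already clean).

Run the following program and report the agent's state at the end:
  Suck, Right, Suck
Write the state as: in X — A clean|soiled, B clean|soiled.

t=1 Suck ⇒ in A — A clean, B soiled
t=2 Right ⇒ in B — A clean, B soiled
t=3 Suck ⇒ in B — A clean, B clean

in B — A clean, B clean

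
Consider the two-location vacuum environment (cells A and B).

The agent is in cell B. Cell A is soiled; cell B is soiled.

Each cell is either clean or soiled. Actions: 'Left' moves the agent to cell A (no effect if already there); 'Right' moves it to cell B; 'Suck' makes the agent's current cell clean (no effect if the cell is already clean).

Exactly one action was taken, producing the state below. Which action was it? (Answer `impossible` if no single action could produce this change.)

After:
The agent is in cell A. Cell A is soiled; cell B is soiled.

Left

try  Left: (A; A:soiled, B:soiled)  ← match
try Right: (B; A:soiled, B:soiled)
try  Suck: (B; A:soiled, B:clean)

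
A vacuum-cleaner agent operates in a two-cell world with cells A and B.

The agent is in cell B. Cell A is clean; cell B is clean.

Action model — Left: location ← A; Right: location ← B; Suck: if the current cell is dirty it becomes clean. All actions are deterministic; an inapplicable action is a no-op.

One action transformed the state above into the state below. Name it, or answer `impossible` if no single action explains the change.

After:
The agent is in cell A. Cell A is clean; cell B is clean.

Left

try  Left: <A|clean|clean>  ← match
try Right: <B|clean|clean>
try  Suck: <B|clean|clean>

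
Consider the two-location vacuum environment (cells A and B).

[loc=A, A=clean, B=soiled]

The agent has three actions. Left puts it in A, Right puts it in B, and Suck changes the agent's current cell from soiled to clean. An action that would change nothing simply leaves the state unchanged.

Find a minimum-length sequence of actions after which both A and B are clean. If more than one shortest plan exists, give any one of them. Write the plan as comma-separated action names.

1. Right → (B; A:clean, B:soiled)
2. Suck → (B; A:clean, B:clean)
min 2: go B then Suck

Right, Suck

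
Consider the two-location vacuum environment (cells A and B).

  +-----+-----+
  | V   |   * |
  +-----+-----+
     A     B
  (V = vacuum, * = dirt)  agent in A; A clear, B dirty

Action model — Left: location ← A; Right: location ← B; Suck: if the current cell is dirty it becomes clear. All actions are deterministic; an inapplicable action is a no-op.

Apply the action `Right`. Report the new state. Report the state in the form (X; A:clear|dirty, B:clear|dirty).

(B; A:clear, B:dirty)

start: (A; A:clear, B:dirty)
Right (#1): (B; A:clear, B:dirty)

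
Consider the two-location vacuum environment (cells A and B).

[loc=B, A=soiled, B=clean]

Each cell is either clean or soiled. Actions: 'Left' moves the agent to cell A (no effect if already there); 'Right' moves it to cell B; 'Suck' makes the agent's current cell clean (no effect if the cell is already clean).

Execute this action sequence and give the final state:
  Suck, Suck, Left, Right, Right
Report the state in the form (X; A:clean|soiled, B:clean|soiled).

(B; A:soiled, B:clean)

Suck (#1): (B; A:soiled, B:clean)
Suck (#2): (B; A:soiled, B:clean)
Left (#3): (A; A:soiled, B:clean)
Right (#4): (B; A:soiled, B:clean)
Right (#5): (B; A:soiled, B:clean)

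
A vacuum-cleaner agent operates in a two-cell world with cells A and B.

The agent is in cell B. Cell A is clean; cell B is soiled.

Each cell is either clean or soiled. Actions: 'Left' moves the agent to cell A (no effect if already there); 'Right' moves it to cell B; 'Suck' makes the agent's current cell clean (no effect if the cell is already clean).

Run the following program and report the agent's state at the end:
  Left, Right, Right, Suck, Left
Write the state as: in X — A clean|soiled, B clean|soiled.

in A — A clean, B clean

[1] after Left: in A — A clean, B soiled
[2] after Right: in B — A clean, B soiled
[3] after Right: in B — A clean, B soiled
[4] after Suck: in B — A clean, B clean
[5] after Left: in A — A clean, B clean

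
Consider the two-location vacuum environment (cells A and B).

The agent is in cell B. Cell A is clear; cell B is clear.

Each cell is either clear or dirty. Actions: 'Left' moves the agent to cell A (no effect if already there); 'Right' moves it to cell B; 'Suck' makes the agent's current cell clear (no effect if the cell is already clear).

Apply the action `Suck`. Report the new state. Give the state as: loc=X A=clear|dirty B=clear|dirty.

loc=B A=clear B=clear

start: loc=B A=clear B=clear
t=1 Suck ⇒ loc=B A=clear B=clear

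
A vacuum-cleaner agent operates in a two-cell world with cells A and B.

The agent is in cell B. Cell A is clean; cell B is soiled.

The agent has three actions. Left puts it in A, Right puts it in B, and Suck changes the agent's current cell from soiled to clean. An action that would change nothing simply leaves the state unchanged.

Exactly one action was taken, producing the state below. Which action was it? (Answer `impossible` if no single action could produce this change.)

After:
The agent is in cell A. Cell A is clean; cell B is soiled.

try  Left: <A|clean|soiled>  ← match
try Right: <B|clean|soiled>
try  Suck: <B|clean|clean>

Left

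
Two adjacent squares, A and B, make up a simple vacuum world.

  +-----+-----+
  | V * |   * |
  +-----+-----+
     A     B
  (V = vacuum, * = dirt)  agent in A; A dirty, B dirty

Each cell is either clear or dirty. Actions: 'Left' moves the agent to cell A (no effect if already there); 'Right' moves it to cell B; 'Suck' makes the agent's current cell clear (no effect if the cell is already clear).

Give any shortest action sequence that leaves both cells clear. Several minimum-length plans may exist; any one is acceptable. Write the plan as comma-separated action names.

Suck (#1): (A; A:clear, B:dirty)
Right (#2): (B; A:clear, B:dirty)
Suck (#3): (B; A:clear, B:clear)
min 3: Suck A + move + Suck B

Suck, Right, Suck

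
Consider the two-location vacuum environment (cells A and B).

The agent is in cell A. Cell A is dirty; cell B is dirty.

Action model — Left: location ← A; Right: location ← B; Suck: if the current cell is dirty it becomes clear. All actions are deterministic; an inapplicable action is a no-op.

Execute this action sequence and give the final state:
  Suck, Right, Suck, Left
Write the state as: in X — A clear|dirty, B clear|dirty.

in A — A clear, B clear

[1] after Suck: in A — A clear, B dirty
[2] after Right: in B — A clear, B dirty
[3] after Suck: in B — A clear, B clear
[4] after Left: in A — A clear, B clear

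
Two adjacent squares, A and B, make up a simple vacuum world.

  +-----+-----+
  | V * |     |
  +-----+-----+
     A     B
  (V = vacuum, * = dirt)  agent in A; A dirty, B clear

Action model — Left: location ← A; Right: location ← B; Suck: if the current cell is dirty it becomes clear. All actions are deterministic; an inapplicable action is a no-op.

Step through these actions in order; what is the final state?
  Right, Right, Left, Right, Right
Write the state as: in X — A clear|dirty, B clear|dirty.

t=1 Right ⇒ in B — A dirty, B clear
t=2 Right ⇒ in B — A dirty, B clear
t=3 Left ⇒ in A — A dirty, B clear
t=4 Right ⇒ in B — A dirty, B clear
t=5 Right ⇒ in B — A dirty, B clear

in B — A dirty, B clear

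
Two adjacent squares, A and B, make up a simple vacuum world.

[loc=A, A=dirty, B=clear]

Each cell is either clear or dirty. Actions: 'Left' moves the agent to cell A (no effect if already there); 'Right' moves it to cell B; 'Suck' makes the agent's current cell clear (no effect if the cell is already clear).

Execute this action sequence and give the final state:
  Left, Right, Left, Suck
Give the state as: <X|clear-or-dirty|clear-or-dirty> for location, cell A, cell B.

<A|clear|clear>

1) do Left; now <A|dirty|clear>
2) do Right; now <B|dirty|clear>
3) do Left; now <A|dirty|clear>
4) do Suck; now <A|clear|clear>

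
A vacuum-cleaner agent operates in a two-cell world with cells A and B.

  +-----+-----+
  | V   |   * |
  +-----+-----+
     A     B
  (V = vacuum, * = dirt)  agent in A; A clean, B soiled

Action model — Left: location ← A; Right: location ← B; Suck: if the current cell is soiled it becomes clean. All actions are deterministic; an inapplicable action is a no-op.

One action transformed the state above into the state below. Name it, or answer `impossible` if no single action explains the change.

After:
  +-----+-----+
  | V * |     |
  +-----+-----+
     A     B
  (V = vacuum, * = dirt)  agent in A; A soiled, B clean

try  Left: in A — A clean, B soiled
try Right: in B — A clean, B soiled
try  Suck: in A — A clean, B soiled
no single action produces the after-state

impossible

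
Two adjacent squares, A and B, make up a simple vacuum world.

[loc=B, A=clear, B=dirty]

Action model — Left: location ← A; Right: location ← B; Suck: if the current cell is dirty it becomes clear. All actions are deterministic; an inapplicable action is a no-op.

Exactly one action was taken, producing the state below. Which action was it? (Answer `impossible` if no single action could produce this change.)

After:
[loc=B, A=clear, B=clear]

Suck

try  Left: <A|clear|dirty>
try Right: <B|clear|dirty>
try  Suck: <B|clear|clear>  ← match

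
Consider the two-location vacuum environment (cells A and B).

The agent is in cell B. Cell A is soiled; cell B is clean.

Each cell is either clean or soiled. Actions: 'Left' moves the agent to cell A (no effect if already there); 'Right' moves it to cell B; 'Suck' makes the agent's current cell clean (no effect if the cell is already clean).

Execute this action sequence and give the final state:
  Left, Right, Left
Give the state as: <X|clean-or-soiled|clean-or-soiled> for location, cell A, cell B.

<A|soiled|clean>

1) do Left; now <A|soiled|clean>
2) do Right; now <B|soiled|clean>
3) do Left; now <A|soiled|clean>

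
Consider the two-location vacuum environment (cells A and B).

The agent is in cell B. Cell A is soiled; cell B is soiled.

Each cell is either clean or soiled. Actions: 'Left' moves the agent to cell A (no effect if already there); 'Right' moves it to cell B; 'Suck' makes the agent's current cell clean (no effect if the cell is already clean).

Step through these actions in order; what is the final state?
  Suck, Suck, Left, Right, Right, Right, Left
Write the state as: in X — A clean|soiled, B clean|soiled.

1) do Suck; now in B — A soiled, B clean
2) do Suck; now in B — A soiled, B clean
3) do Left; now in A — A soiled, B clean
4) do Right; now in B — A soiled, B clean
5) do Right; now in B — A soiled, B clean
6) do Right; now in B — A soiled, B clean
7) do Left; now in A — A soiled, B clean

in A — A soiled, B clean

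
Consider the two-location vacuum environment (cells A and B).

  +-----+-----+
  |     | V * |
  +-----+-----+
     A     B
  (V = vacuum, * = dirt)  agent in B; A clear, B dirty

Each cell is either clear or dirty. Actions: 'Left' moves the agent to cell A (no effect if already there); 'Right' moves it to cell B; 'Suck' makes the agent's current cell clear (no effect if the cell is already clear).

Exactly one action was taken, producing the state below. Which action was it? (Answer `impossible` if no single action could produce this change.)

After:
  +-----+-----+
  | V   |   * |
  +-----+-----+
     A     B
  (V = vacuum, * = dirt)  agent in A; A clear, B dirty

Left

try  Left: <A|clear|dirty>  ← match
try Right: <B|clear|dirty>
try  Suck: <B|clear|clear>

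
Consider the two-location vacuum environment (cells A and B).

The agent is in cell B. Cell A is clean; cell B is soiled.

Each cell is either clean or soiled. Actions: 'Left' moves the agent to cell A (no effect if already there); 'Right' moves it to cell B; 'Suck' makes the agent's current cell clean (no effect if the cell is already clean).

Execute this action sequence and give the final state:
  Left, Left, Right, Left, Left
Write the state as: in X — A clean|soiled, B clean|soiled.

step 1/5 (Left): in A — A clean, B soiled
step 2/5 (Left): in A — A clean, B soiled
step 3/5 (Right): in B — A clean, B soiled
step 4/5 (Left): in A — A clean, B soiled
step 5/5 (Left): in A — A clean, B soiled

in A — A clean, B soiled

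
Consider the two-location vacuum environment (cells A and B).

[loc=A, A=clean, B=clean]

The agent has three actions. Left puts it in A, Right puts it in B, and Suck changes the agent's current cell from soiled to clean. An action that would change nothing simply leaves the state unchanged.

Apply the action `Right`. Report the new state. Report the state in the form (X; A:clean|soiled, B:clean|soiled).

start: (A; A:clean, B:clean)
1. Right → (B; A:clean, B:clean)

(B; A:clean, B:clean)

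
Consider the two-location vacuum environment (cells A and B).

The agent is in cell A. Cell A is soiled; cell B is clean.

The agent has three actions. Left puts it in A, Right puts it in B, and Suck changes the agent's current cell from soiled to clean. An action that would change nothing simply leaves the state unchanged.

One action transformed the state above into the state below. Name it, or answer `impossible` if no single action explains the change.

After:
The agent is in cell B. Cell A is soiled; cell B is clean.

Right

try  Left: (A; A:soiled, B:clean)
try Right: (B; A:soiled, B:clean)  ← match
try  Suck: (A; A:clean, B:clean)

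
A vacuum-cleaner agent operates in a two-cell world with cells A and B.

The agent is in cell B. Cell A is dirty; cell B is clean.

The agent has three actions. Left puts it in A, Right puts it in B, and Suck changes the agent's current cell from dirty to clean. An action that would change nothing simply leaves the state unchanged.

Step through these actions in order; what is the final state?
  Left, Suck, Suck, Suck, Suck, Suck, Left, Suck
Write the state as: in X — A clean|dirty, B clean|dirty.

Left (#1): in A — A dirty, B clean
Suck (#2): in A — A clean, B clean
Suck (#3): in A — A clean, B clean
Suck (#4): in A — A clean, B clean
Suck (#5): in A — A clean, B clean
Suck (#6): in A — A clean, B clean
Left (#7): in A — A clean, B clean
Suck (#8): in A — A clean, B clean

in A — A clean, B clean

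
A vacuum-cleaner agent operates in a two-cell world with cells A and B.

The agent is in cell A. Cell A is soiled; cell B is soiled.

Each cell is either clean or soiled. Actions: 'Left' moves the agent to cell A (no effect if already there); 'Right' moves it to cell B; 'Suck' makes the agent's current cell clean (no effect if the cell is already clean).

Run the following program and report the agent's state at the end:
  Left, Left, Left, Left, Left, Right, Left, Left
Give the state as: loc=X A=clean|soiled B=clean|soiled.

[1] after Left: loc=A A=soiled B=soiled
[2] after Left: loc=A A=soiled B=soiled
[3] after Left: loc=A A=soiled B=soiled
[4] after Left: loc=A A=soiled B=soiled
[5] after Left: loc=A A=soiled B=soiled
[6] after Right: loc=B A=soiled B=soiled
[7] after Left: loc=A A=soiled B=soiled
[8] after Left: loc=A A=soiled B=soiled

loc=A A=soiled B=soiled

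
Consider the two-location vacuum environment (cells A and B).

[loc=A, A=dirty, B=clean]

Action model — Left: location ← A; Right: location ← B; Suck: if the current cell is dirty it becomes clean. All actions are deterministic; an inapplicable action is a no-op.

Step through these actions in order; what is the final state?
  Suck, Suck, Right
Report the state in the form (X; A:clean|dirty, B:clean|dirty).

(B; A:clean, B:clean)

1) do Suck; now (A; A:clean, B:clean)
2) do Suck; now (A; A:clean, B:clean)
3) do Right; now (B; A:clean, B:clean)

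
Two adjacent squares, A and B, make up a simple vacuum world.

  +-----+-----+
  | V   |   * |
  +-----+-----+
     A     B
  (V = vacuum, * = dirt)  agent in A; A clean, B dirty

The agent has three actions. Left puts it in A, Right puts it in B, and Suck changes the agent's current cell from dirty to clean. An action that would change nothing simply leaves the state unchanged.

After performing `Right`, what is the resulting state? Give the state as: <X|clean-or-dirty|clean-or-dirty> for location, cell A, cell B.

<B|clean|dirty>

start: <A|clean|dirty>
step 1/1 (Right): <B|clean|dirty>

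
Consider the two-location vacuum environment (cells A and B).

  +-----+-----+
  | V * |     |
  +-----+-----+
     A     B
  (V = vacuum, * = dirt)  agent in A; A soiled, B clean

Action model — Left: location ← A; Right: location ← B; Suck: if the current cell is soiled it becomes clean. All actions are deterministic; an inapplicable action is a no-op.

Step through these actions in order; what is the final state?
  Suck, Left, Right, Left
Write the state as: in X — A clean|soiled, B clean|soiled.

in A — A clean, B clean

step 1/4 (Suck): in A — A clean, B clean
step 2/4 (Left): in A — A clean, B clean
step 3/4 (Right): in B — A clean, B clean
step 4/4 (Left): in A — A clean, B clean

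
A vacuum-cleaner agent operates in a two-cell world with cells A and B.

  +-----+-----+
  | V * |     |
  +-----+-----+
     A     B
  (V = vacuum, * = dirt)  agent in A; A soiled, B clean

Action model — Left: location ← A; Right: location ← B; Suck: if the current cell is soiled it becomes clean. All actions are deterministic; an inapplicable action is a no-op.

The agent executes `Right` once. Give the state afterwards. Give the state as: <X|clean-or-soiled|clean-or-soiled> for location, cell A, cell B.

<B|soiled|clean>

start: <A|soiled|clean>
Right (#1): <B|soiled|clean>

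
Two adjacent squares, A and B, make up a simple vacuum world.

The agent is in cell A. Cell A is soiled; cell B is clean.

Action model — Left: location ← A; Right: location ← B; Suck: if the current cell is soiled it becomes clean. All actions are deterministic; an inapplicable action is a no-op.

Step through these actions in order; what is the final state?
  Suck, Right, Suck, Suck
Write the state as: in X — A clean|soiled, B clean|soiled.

in B — A clean, B clean

t=1 Suck ⇒ in A — A clean, B clean
t=2 Right ⇒ in B — A clean, B clean
t=3 Suck ⇒ in B — A clean, B clean
t=4 Suck ⇒ in B — A clean, B clean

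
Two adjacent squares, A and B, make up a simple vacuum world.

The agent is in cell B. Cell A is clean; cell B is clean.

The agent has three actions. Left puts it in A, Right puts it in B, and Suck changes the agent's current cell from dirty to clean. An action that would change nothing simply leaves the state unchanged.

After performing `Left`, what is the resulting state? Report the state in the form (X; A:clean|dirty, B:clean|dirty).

(A; A:clean, B:clean)

start: (B; A:clean, B:clean)
1. Left → (A; A:clean, B:clean)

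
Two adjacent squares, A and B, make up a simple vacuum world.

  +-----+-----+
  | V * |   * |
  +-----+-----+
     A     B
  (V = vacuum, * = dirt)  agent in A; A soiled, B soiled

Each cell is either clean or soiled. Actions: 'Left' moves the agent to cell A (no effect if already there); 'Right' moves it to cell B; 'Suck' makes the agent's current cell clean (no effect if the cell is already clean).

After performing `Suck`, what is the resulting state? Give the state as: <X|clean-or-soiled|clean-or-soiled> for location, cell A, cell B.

start: <A|soiled|soiled>
1) do Suck; now <A|clean|soiled>

<A|clean|soiled>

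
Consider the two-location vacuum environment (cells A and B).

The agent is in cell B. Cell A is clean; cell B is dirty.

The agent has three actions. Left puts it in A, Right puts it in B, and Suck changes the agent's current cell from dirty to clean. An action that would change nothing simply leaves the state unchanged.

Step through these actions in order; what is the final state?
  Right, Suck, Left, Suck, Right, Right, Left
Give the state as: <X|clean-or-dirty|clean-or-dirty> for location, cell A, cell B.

Right (#1): <B|clean|dirty>
Suck (#2): <B|clean|clean>
Left (#3): <A|clean|clean>
Suck (#4): <A|clean|clean>
Right (#5): <B|clean|clean>
Right (#6): <B|clean|clean>
Left (#7): <A|clean|clean>

<A|clean|clean>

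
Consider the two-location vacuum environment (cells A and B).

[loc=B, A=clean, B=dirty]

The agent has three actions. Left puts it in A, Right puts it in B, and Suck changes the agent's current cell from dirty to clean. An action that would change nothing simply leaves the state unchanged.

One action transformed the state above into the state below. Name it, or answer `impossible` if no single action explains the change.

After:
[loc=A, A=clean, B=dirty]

try  Left: loc=A A=clean B=dirty  ← match
try Right: loc=B A=clean B=dirty
try  Suck: loc=B A=clean B=clean

Left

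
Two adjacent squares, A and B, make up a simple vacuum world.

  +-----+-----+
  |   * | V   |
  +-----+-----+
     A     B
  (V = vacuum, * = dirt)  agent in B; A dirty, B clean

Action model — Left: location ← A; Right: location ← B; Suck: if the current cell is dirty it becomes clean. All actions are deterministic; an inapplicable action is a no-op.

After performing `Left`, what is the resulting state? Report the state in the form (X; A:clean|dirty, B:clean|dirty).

(A; A:dirty, B:clean)

start: (B; A:dirty, B:clean)
[1] after Left: (A; A:dirty, B:clean)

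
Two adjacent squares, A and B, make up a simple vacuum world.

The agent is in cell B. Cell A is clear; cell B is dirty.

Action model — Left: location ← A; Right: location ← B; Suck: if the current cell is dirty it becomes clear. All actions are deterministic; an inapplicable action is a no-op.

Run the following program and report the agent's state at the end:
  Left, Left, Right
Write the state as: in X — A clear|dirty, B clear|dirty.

in B — A clear, B dirty

1. Left → in A — A clear, B dirty
2. Left → in A — A clear, B dirty
3. Right → in B — A clear, B dirty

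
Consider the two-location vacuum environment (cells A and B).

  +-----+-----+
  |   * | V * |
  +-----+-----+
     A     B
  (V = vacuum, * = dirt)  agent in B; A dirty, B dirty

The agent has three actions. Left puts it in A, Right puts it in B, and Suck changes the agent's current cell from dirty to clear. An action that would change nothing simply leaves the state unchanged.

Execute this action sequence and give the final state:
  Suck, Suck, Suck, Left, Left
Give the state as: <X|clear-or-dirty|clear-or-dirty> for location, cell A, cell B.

Suck (#1): <B|dirty|clear>
Suck (#2): <B|dirty|clear>
Suck (#3): <B|dirty|clear>
Left (#4): <A|dirty|clear>
Left (#5): <A|dirty|clear>

<A|dirty|clear>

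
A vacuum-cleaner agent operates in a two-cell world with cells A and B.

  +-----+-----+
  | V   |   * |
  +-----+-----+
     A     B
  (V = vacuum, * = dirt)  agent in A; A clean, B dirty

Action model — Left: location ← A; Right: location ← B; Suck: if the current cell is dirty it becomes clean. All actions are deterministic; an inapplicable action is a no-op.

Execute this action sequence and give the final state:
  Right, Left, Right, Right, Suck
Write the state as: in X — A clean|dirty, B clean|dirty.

in B — A clean, B clean

t=1 Right ⇒ in B — A clean, B dirty
t=2 Left ⇒ in A — A clean, B dirty
t=3 Right ⇒ in B — A clean, B dirty
t=4 Right ⇒ in B — A clean, B dirty
t=5 Suck ⇒ in B — A clean, B clean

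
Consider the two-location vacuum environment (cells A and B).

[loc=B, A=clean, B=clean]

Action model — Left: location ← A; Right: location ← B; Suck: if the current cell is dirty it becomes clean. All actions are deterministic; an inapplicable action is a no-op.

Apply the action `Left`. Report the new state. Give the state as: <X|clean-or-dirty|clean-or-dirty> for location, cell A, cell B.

start: <B|clean|clean>
[1] after Left: <A|clean|clean>

<A|clean|clean>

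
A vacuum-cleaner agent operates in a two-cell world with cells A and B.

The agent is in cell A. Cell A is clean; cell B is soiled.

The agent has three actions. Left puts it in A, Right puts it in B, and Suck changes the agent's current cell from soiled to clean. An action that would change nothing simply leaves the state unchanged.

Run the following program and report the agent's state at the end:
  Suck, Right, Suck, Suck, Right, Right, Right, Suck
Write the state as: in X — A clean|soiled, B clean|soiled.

in B — A clean, B clean

Suck (#1): in A — A clean, B soiled
Right (#2): in B — A clean, B soiled
Suck (#3): in B — A clean, B clean
Suck (#4): in B — A clean, B clean
Right (#5): in B — A clean, B clean
Right (#6): in B — A clean, B clean
Right (#7): in B — A clean, B clean
Suck (#8): in B — A clean, B clean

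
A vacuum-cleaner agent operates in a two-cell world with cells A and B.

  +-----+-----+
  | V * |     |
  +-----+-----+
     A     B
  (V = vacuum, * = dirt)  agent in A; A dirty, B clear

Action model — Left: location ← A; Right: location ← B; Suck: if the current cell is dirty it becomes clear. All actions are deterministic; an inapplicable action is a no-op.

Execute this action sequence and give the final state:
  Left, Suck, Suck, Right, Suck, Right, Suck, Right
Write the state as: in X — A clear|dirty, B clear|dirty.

1) do Left; now in A — A dirty, B clear
2) do Suck; now in A — A clear, B clear
3) do Suck; now in A — A clear, B clear
4) do Right; now in B — A clear, B clear
5) do Suck; now in B — A clear, B clear
6) do Right; now in B — A clear, B clear
7) do Suck; now in B — A clear, B clear
8) do Right; now in B — A clear, B clear

in B — A clear, B clear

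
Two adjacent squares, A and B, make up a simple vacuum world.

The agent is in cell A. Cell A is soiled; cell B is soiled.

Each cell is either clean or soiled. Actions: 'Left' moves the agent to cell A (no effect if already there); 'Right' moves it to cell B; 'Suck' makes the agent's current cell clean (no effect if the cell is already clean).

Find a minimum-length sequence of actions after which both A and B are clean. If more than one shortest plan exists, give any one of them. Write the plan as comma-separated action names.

Suck, Right, Suck

Suck (#1): loc=A A=clean B=soiled
Right (#2): loc=B A=clean B=soiled
Suck (#3): loc=B A=clean B=clean
min 3: Suck A + move + Suck B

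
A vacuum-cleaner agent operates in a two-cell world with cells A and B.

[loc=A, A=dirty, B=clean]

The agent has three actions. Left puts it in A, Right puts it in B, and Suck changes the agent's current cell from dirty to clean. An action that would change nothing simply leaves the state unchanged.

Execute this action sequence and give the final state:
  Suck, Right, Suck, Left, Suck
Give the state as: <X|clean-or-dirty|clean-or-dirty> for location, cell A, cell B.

<A|clean|clean>

1) do Suck; now <A|clean|clean>
2) do Right; now <B|clean|clean>
3) do Suck; now <B|clean|clean>
4) do Left; now <A|clean|clean>
5) do Suck; now <A|clean|clean>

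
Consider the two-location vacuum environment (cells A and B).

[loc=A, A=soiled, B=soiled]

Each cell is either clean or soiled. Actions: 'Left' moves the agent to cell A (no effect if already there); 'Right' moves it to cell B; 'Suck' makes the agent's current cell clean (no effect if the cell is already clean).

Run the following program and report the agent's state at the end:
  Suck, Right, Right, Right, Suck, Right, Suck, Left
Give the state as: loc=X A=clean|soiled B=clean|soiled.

step 1/8 (Suck): loc=A A=clean B=soiled
step 2/8 (Right): loc=B A=clean B=soiled
step 3/8 (Right): loc=B A=clean B=soiled
step 4/8 (Right): loc=B A=clean B=soiled
step 5/8 (Suck): loc=B A=clean B=clean
step 6/8 (Right): loc=B A=clean B=clean
step 7/8 (Suck): loc=B A=clean B=clean
step 8/8 (Left): loc=A A=clean B=clean

loc=A A=clean B=clean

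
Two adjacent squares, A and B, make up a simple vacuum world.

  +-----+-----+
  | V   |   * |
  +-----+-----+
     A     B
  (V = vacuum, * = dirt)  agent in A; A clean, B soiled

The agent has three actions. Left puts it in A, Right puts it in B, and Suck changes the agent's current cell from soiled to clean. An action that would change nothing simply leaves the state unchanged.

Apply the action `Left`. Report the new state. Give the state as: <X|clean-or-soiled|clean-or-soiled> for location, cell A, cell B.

start: <A|clean|soiled>
[1] after Left: <A|clean|soiled>

<A|clean|soiled>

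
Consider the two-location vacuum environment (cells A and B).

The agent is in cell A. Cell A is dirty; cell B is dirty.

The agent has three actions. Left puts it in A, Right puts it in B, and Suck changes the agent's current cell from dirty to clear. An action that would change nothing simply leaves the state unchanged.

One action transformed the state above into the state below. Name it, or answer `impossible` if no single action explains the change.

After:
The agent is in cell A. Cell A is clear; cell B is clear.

impossible

try  Left: (A; A:dirty, B:dirty)
try Right: (B; A:dirty, B:dirty)
try  Suck: (A; A:clear, B:dirty)
no single action produces the after-state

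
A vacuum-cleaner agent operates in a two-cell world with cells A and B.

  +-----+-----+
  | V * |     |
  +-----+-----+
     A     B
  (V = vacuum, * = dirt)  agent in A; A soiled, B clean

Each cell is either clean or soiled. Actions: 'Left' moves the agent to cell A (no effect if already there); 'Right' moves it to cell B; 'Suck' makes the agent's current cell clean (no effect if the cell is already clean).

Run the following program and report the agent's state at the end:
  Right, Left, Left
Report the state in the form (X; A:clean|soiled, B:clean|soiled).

(A; A:soiled, B:clean)

step 1/3 (Right): (B; A:soiled, B:clean)
step 2/3 (Left): (A; A:soiled, B:clean)
step 3/3 (Left): (A; A:soiled, B:clean)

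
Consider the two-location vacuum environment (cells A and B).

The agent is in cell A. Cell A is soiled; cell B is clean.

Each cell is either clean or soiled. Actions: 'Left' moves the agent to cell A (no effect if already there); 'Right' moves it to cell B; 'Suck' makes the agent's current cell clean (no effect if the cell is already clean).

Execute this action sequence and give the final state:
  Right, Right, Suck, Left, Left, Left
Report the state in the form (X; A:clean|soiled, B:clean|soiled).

[1] after Right: (B; A:soiled, B:clean)
[2] after Right: (B; A:soiled, B:clean)
[3] after Suck: (B; A:soiled, B:clean)
[4] after Left: (A; A:soiled, B:clean)
[5] after Left: (A; A:soiled, B:clean)
[6] after Left: (A; A:soiled, B:clean)

(A; A:soiled, B:clean)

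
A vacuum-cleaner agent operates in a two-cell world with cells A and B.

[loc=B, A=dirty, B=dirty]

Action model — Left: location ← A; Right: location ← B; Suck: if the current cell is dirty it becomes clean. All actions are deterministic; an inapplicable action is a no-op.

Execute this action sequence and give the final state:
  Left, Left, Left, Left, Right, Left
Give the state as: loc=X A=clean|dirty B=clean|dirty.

loc=A A=dirty B=dirty

step 1/6 (Left): loc=A A=dirty B=dirty
step 2/6 (Left): loc=A A=dirty B=dirty
step 3/6 (Left): loc=A A=dirty B=dirty
step 4/6 (Left): loc=A A=dirty B=dirty
step 5/6 (Right): loc=B A=dirty B=dirty
step 6/6 (Left): loc=A A=dirty B=dirty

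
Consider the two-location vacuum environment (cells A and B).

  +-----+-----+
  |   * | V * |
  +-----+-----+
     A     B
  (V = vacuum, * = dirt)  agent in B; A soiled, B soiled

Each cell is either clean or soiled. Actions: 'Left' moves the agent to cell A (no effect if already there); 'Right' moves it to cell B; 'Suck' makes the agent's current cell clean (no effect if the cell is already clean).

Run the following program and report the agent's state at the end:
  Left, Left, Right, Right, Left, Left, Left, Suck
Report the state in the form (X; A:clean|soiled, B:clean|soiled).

Left (#1): (A; A:soiled, B:soiled)
Left (#2): (A; A:soiled, B:soiled)
Right (#3): (B; A:soiled, B:soiled)
Right (#4): (B; A:soiled, B:soiled)
Left (#5): (A; A:soiled, B:soiled)
Left (#6): (A; A:soiled, B:soiled)
Left (#7): (A; A:soiled, B:soiled)
Suck (#8): (A; A:clean, B:soiled)

(A; A:clean, B:soiled)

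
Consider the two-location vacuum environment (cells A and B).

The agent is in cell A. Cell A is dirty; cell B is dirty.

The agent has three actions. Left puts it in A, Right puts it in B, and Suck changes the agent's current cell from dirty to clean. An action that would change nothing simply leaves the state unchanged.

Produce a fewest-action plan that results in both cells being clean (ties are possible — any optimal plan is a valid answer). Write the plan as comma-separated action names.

Suck, Right, Suck

[1] after Suck: in A — A clean, B dirty
[2] after Right: in B — A clean, B dirty
[3] after Suck: in B — A clean, B clean
min 3: Suck A + move + Suck B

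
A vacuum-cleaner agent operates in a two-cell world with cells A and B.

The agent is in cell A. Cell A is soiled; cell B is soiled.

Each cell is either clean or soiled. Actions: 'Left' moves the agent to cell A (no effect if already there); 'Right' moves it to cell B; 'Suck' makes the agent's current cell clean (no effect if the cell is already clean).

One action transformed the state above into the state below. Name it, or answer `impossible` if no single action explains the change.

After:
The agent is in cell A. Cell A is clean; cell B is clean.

impossible

try  Left: loc=A A=soiled B=soiled
try Right: loc=B A=soiled B=soiled
try  Suck: loc=A A=clean B=soiled
no single action produces the after-state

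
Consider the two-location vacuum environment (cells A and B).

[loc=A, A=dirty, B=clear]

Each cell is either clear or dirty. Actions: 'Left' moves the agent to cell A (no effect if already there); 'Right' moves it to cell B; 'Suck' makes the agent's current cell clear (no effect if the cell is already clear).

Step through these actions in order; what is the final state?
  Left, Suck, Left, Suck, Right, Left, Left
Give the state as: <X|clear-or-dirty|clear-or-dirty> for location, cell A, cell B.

step 1/7 (Left): <A|dirty|clear>
step 2/7 (Suck): <A|clear|clear>
step 3/7 (Left): <A|clear|clear>
step 4/7 (Suck): <A|clear|clear>
step 5/7 (Right): <B|clear|clear>
step 6/7 (Left): <A|clear|clear>
step 7/7 (Left): <A|clear|clear>

<A|clear|clear>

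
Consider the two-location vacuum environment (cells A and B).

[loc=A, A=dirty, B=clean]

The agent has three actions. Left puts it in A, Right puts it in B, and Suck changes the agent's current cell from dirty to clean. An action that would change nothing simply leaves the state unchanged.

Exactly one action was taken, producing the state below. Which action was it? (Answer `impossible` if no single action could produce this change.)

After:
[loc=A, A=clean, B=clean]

Suck

try  Left: in A — A dirty, B clean
try Right: in B — A dirty, B clean
try  Suck: in A — A clean, B clean  ← match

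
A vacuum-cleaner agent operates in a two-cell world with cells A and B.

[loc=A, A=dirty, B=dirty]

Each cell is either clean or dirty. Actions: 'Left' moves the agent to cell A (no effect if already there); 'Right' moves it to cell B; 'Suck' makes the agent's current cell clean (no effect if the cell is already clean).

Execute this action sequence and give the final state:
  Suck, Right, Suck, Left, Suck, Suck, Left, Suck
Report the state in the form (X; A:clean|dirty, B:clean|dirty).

t=1 Suck ⇒ (A; A:clean, B:dirty)
t=2 Right ⇒ (B; A:clean, B:dirty)
t=3 Suck ⇒ (B; A:clean, B:clean)
t=4 Left ⇒ (A; A:clean, B:clean)
t=5 Suck ⇒ (A; A:clean, B:clean)
t=6 Suck ⇒ (A; A:clean, B:clean)
t=7 Left ⇒ (A; A:clean, B:clean)
t=8 Suck ⇒ (A; A:clean, B:clean)

(A; A:clean, B:clean)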